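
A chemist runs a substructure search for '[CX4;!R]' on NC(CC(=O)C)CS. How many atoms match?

The query [CX4;!R] means: aliphatic carbon with four total connections, not in a ring.
Check the 8 heavy atoms by environment: 4× C (X4, acyclic) → match; 1× N (X3, acyclic) → no; 1× C (X3, acyclic) → no; 1× O (X1, acyclic) → no; 1× S (X2, acyclic) → no.
That gives 4 matching atoms.

4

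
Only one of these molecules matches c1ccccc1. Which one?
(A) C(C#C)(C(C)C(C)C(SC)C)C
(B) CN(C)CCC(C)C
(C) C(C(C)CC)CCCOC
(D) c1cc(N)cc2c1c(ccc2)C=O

D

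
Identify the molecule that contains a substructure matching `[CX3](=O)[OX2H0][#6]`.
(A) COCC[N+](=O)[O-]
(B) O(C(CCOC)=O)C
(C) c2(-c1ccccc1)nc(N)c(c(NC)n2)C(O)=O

[CX3](=O)[OX2H0][#6] describes a carbonyl carbon bonded to an oxygen that is itself bonded to carbon (no H on that O) (an ester).
(A) has a methoxy ether (-OCH3) but the ether oxygen is not adjacent to a C=O carbon.
(B) contains a methyl-ester group (-C(=O)OCH3), which satisfies every atom and bond constraint.
(C) has a carboxylic acid group (-C(=O)OH) but the singly-bonded O carries H (OX2H1, not H0).
So the answer is (B).

B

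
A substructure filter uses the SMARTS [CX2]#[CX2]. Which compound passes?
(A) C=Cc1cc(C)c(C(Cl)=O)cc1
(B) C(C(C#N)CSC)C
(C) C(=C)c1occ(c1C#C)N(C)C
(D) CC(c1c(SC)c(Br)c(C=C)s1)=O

C

[CX2]#[CX2] describes a carbon-carbon triple bond (an alkyne).
(A) has a vinyl group (-CH=CH2) but the C=C is a double bond; both carbons are CX3, not CX2.
(B) has a nitrile (-C#N) but the triple bond is C#N, not C#C.
(C) contains an ethynyl group (-C#CH), which satisfies every atom and bond constraint.
(D) has a vinyl group (-CH=CH2) but the C=C is a double bond; both carbons are CX3, not CX2.
So the answer is (C).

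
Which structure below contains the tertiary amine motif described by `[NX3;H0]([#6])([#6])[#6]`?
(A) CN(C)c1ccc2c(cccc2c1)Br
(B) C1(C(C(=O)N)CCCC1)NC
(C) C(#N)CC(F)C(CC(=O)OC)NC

A

[NX3;H0]([#6])([#6])[#6] describes a trivalent nitrogen with no H, bonded to three carbons (a tertiary amine).
(A) contains a dimethylamino group (-N(CH3)2), which satisfies every atom and bond constraint.
(B) has a primary amide (-C(=O)NH2) but the amide nitrogen has H2 and only one carbon neighbour.
(C) has an N-methylamino group (-NHCH3) but the nitrogen still has one H (H1), not H0.
So the answer is (A).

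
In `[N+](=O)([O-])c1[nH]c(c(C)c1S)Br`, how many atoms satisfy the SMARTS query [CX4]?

The query [CX4] means: C with X4: aliphatic carbon with exactly 4 total connections (bonds + H).
Check the 11 heavy atoms by environment: 1× n (aromatic, X3) → no; 4× c (aromatic, X3) → no; 1× Br (X1) → no; 1× N (charge +1, X3) → no; 1× O (charge -1, X1) → no; 1× O (X1) → no; 1× C (X4) → match; 1× S (X2) → no.
That gives 1 matching atom.

1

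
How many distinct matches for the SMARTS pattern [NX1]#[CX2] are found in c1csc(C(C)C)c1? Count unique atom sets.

0

[NX1]#[CX2] is the SMARTS for a nitrile: a nitrogen triple-bonded to a two-connected carbon.
No fragment in the molecule satisfies every constraint, giving 0 matches.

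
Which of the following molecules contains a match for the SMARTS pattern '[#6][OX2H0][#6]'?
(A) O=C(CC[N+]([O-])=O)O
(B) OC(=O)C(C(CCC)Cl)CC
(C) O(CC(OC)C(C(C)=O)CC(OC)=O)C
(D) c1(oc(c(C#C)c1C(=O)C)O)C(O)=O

C

[#6][OX2H0][#6] describes an aliphatic oxygen bridging two carbons with no H on the oxygen (an ether).
(A) has a carboxylic acid group (-C(=O)OH) but the -OH oxygen has H1; the =O is OX1, not OX2.
(B) has a carboxylic acid group (-C(=O)OH) but the -OH oxygen has H1; the =O is OX1, not OX2.
(C) contains a methoxy ether (-OCH3), which satisfies every atom and bond constraint.
(D) has a hydroxyl group (-OH) but the oxygen has H1, not H0 bridging two carbons.
So the answer is (C).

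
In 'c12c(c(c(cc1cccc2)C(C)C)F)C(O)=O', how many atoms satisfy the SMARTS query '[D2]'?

The query [D2] means: atom with exactly two heavy-atom neighbours.
Check the 17 heavy atoms by environment: 5× c (aromatic, D3) → no; 5× c (aromatic, D2) → match; 2× C (D3) → no; 2× C (D1) → no; 1× F (D1) → no; 2× O (D1) → no.
That gives 5 matching atoms.

5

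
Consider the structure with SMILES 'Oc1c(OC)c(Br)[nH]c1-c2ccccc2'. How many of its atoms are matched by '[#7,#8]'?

3

The query [#7,#8] means: nitrogen or oxygen (comma = OR).
Check the 15 heavy atoms by environment: 1× n (aromatic) → match; 10× c (aromatic) → no; 2× O → match; 1× C → no; 1× Br → no.
Summing the matching environments: 1 + 2 = 3 matching atoms.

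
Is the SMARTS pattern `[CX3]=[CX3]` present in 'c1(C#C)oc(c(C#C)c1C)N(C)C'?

The pattern [CX3]=[CX3] describes a non-aromatic C=C double bond between two sp2 carbons — an alkene.
The closest candidate here is an ethynyl group (-C#CH), but the C-C bond is a triple bond, not a double bond. No other fragment satisfies the full query, so there is no match.

No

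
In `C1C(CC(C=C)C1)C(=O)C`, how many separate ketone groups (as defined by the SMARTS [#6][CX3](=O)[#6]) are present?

1

[#6][CX3](=O)[#6] is the SMARTS for a ketone: a carbonyl carbon (no H) flanked by two carbons.
Exactly one fragment in the molecule meets all constraints, giving 1 match.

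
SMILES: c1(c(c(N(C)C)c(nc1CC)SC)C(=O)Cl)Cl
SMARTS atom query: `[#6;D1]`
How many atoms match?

The query [#6;D1] means: carbon bonded to exactly one heavy atom.
Check the 17 heavy atoms by environment: 1× n (aromatic, D2) → no; 5× c (aromatic, D3) → no; 1× N (D3) → no; 4× C (D1) → match; 1× C (D3) → no; 1× O (D1) → no; 2× Cl (D1) → no; 1× C (D2) → no; 1× S (D2) → no.
That gives 4 matching atoms.

4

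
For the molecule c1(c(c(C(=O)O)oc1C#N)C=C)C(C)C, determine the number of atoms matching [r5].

5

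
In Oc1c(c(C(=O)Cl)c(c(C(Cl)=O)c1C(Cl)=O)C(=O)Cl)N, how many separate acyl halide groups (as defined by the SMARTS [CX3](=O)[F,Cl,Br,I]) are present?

[CX3](=O)[F,Cl,Br,I] is the SMARTS for an acyl halide: a carbonyl carbon bonded to a halogen.
The molecule carries 4 separate instances of an acyl chloride (-C(=O)Cl) meeting every constraint; each maps to a distinct set of atoms, giving 4 matches.

4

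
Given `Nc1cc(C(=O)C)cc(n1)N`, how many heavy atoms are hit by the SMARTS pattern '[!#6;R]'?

1

The query [!#6;R] means: non-carbon atom that is part of a ring.
Check the 11 heavy atoms by environment: 1× n (aromatic, in 6-ring) → match; 5× c (aromatic, in 6-ring) → no; 2× C (acyclic) → no; 1× O (acyclic) → no; 2× N (acyclic) → no.
That gives 1 matching atom.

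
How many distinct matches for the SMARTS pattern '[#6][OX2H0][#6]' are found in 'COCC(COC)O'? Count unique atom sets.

[#6][OX2H0][#6] is the SMARTS for an ether: an aliphatic oxygen bridging two carbons with no H on the oxygen.
The molecule carries 2 separate instances of a methoxy ether (-OCH3) meeting every constraint; each maps to a distinct set of atoms, giving 2 matches.

2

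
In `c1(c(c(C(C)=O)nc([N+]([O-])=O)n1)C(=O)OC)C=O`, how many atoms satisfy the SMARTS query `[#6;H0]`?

6

The query [#6;H0] means: any carbon with no attached hydrogen.
Check the 18 heavy atoms by environment: 2× n (aromatic, H0) → no; 4× c (aromatic, H0) → match; 1× C (H1) → no; 5× O (H0) → no; 1× N (charge +1, H0) → no; 1× O (charge -1, H0) → no; 2× C (H0) → match; 2× C (H3) → no.
Summing the matching environments: 4 + 2 = 6 matching atoms.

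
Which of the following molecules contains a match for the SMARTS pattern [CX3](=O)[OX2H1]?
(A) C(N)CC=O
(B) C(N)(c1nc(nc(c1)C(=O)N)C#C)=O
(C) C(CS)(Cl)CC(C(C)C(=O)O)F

C

[CX3](=O)[OX2H1] describes an sp2 carbon double-bonded to O and single-bonded to an -OH oxygen (a carboxylic acid).
(A) has an aldehyde (-CHO) but there is no singly-bonded oxygen on the carbonyl carbon.
(B) has a primary amide (-C(=O)NH2) but the carbonyl is bonded to N, not to an -OH oxygen.
(C) contains a carboxylic acid group (-C(=O)OH), which satisfies every atom and bond constraint.
So the answer is (C).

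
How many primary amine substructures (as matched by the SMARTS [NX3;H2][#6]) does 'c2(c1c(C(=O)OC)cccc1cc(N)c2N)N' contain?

3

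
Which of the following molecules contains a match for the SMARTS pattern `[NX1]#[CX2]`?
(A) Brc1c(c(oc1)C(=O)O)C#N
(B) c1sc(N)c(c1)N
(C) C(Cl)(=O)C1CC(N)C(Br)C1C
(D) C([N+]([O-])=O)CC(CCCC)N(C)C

[NX1]#[CX2] describes a nitrogen triple-bonded to a two-connected carbon (a nitrile).
(A) contains a nitrile (-C#N), which satisfies every atom and bond constraint.
(B) has a primary amino group (-NH2) but the nitrogen is NX3 (three connections), not NX1 triple-bonded.
(C) has a primary amino group (-NH2) but the nitrogen is NX3 (three connections), not NX1 triple-bonded.
(D) has a nitro group (-[N+](=O)[O-]) but there is no C#N triple bond.
So the answer is (A).

A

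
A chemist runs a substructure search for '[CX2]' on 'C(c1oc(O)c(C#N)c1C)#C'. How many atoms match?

3

The query [CX2] means: C with X2: aliphatic carbon with exactly 2 total connections.
Check the 11 heavy atoms by environment: 1× o (aromatic, X2) → no; 4× c (aromatic, X3) → no; 3× C (X2) → match; 1× N (X1) → no; 1× C (X4) → no; 1× O (X2) → no.
That gives 3 matching atoms.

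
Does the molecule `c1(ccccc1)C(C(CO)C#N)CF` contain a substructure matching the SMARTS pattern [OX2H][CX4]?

The pattern [OX2H][CX4] describes a hydroxyl oxygen bound to an sp3 (X4) carbon — an aliphatic alcohol.
The molecule carries a hydroxyl group (-OH), whose atoms satisfy every constraint of the query, so the pattern matches.

Yes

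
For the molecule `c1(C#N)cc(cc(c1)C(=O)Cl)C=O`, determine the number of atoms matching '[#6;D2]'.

5

The query [#6;D2] means: any carbon bonded to exactly two heavy atoms.
Check the 13 heavy atoms by environment: 3× c (aromatic, D2) → match; 3× c (aromatic, D3) → no; 1× C (D3) → no; 2× O (D1) → no; 1× Cl (D1) → no; 2× C (D2) → match; 1× N (D1) → no.
Summing the matching environments: 3 + 2 = 5 matching atoms.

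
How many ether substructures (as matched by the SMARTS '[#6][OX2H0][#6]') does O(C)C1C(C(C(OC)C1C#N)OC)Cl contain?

3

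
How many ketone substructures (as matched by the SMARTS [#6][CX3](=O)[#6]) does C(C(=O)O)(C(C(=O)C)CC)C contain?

1

[#6][CX3](=O)[#6] is the SMARTS for a ketone: a carbonyl carbon (no H) flanked by two carbons.
Exactly one fragment in the molecule meets all constraints, giving 1 match.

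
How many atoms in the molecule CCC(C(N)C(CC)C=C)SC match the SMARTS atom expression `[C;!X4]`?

The query [C;!X4] means: aliphatic carbon that does not have four total connections.
Check the 12 heavy atoms by environment: 8× C (X4) → no; 2× C (X3) → match; 1× N (X3) → no; 1× S (X2) → no.
That gives 2 matching atoms.

2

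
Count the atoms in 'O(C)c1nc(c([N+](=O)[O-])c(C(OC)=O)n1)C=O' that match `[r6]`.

6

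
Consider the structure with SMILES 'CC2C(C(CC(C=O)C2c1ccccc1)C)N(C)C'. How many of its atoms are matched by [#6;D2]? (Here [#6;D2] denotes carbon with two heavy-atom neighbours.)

7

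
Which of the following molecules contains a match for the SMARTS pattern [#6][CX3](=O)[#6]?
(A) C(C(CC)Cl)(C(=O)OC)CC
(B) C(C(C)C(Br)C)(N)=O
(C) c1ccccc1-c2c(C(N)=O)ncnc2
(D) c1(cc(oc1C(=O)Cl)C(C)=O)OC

D

[#6][CX3](=O)[#6] describes a carbonyl carbon (no H) flanked by two carbons (a ketone).
(A) has a methyl-ester group (-C(=O)OCH3) but one neighbour of the carbonyl carbon is O, not C.
(B) has a primary amide (-C(=O)NH2) but one neighbour of the carbonyl carbon is N, not C.
(C) has a primary amide (-C(=O)NH2) but one neighbour of the carbonyl carbon is N, not C.
(D) contains an acetyl/ketone group (-C(=O)CH3), which satisfies every atom and bond constraint.
So the answer is (D).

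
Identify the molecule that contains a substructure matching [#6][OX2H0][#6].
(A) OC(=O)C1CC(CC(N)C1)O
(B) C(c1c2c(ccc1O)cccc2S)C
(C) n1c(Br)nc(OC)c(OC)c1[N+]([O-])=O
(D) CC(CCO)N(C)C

[#6][OX2H0][#6] describes an aliphatic oxygen bridging two carbons with no H on the oxygen (an ether).
(A) has a hydroxyl group (-OH) but the oxygen has H1, not H0 bridging two carbons.
(B) has a hydroxyl group (-OH) but the oxygen has H1, not H0 bridging two carbons.
(C) contains a methoxy ether (-OCH3), which satisfies every atom and bond constraint.
(D) has a hydroxyl group (-OH) but the oxygen has H1, not H0 bridging two carbons.
So the answer is (C).

C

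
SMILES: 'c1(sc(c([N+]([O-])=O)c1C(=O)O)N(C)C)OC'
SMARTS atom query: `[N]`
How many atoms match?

2

The query [N] means: uppercase N matches aliphatic (non-aromatic) nitrogen only.
Check the 16 heavy atoms by environment: 1× s (aromatic) → no; 4× c (aromatic) → no; 4× C → no; 4× O → no; 1× N (charge +1) → match; 1× O (charge -1) → no; 1× N → match.
Summing the matching environments: 1 + 1 = 2 matching atoms.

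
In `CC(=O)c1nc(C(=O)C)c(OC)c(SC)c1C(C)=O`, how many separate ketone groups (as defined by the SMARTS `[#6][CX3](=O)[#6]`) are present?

3

[#6][CX3](=O)[#6] is the SMARTS for a ketone: a carbonyl carbon (no H) flanked by two carbons.
The molecule carries 3 separate instances of an acetyl/ketone group (-C(=O)CH3) meeting every constraint; each maps to a distinct set of atoms, giving 3 matches.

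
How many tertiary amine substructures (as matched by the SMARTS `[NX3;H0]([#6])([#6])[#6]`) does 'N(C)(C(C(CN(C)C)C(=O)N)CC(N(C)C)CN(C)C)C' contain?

[NX3;H0]([#6])([#6])[#6] is the SMARTS for a tertiary amine: a trivalent nitrogen with no H, bonded to three carbons.
The molecule carries 4 separate instances of a dimethylamino group (-N(CH3)2) meeting every constraint; each maps to a distinct set of atoms, giving 4 matches.

4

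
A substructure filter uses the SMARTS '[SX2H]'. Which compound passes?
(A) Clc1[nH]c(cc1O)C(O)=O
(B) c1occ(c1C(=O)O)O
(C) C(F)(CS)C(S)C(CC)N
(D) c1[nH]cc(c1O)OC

C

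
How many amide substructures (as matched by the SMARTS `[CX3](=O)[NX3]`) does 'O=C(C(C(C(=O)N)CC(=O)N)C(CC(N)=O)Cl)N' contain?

4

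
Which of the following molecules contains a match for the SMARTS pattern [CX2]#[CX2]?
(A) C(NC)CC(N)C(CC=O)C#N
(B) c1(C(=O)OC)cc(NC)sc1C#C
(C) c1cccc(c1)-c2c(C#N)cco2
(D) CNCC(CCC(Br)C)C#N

[CX2]#[CX2] describes a carbon-carbon triple bond (an alkyne).
(A) has a nitrile (-C#N) but the triple bond is C#N, not C#C.
(B) contains an ethynyl group (-C#CH), which satisfies every atom and bond constraint.
(C) has a nitrile (-C#N) but the triple bond is C#N, not C#C.
(D) has a nitrile (-C#N) but the triple bond is C#N, not C#C.
So the answer is (B).

B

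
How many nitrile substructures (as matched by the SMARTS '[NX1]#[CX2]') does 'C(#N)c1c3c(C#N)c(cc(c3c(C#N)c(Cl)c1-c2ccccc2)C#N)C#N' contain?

5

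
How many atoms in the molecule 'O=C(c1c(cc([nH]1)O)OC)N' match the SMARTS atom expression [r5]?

5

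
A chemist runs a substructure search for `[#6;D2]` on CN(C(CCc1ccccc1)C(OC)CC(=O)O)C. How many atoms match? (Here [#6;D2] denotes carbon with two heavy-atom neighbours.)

8

The query [#6;D2] means: any carbon bonded to exactly two heavy atoms.
Check the 19 heavy atoms by environment: 3× C (D2) → match; 3× C (D3) → no; 1× N (D3) → no; 3× C (D1) → no; 1× c (aromatic, D3) → no; 5× c (aromatic, D2) → match; 2× O (D1) → no; 1× O (D2) → no.
Summing the matching environments: 3 + 5 = 8 matching atoms.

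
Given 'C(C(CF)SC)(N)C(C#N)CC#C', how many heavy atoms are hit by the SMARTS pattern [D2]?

5

Check the 13 heavy atoms by environment: 4× C (D2) → match; 3× C (D3) → no; 2× N (D1) → no; 2× C (D1) → no; 1× S (D2) → match; 1× F (D1) → no.
Summing the matching environments: 4 + 1 = 5 matching atoms.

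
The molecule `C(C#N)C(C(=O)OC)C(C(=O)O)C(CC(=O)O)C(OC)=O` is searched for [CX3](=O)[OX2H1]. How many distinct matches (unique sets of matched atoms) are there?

2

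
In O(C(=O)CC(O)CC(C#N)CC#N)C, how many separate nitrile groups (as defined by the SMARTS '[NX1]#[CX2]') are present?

2

[NX1]#[CX2] is the SMARTS for a nitrile: a nitrogen triple-bonded to a two-connected carbon.
The molecule carries 2 separate instances of a nitrile (-C#N) meeting every constraint; each maps to a distinct set of atoms, giving 2 matches.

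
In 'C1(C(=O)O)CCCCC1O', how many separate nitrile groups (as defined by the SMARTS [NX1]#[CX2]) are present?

0

[NX1]#[CX2] is the SMARTS for a nitrile: a nitrogen triple-bonded to a two-connected carbon.
No fragment in the molecule satisfies every constraint, giving 0 matches.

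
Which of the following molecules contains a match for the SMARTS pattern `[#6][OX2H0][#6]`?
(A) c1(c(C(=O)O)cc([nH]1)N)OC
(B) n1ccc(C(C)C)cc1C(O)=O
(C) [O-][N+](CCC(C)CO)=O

A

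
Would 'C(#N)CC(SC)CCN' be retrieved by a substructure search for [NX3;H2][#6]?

The pattern [NX3;H2][#6] describes a trivalent nitrogen with two H attached to carbon — a primary amine.
The molecule carries a primary amino group (-NH2), whose atoms satisfy every constraint of the query, so the pattern matches.

Yes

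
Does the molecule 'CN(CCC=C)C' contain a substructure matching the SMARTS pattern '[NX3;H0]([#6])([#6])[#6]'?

Yes

The pattern [NX3;H0]([#6])([#6])[#6] describes a trivalent nitrogen with no H, bonded to three carbons — a tertiary amine.
The molecule carries a dimethylamino group (-N(CH3)2), whose atoms satisfy every constraint of the query, so the pattern matches.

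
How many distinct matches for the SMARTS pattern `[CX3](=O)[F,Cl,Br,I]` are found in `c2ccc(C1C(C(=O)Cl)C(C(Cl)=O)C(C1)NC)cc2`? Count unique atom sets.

2

[CX3](=O)[F,Cl,Br,I] is the SMARTS for an acyl halide: a carbonyl carbon bonded to a halogen.
The molecule carries 2 separate instances of an acyl chloride (-C(=O)Cl) meeting every constraint; each maps to a distinct set of atoms, giving 2 matches.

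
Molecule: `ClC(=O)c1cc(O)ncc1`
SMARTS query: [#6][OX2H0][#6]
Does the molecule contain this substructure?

The pattern [#6][OX2H0][#6] describes an aliphatic oxygen bridging two carbons with no H on the oxygen — an ether.
The closest candidate here is a hydroxyl group (-OH), but the oxygen has H1, not H0 bridging two carbons. No other fragment satisfies the full query, so there is no match.

No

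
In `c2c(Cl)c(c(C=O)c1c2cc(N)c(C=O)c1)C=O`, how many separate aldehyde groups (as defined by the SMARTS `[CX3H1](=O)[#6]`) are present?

[CX3H1](=O)[#6] is the SMARTS for an aldehyde: an sp2 carbon with one H, double-bonded to O and single-bonded to carbon.
The molecule carries 3 separate instances of an aldehyde (-CHO) meeting every constraint; each maps to a distinct set of atoms, giving 3 matches.

3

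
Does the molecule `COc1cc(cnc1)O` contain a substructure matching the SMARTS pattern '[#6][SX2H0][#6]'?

No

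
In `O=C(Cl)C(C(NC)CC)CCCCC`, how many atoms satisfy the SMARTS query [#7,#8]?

2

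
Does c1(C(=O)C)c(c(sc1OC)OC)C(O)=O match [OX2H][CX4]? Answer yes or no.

The pattern [OX2H][CX4] describes a hydroxyl oxygen bound to an sp3 (X4) carbon — an aliphatic alcohol.
The closest candidate here is a methoxy ether (-OCH3), but the oxygen has H0 (ether), not H1. No other fragment satisfies the full query, so there is no match.

No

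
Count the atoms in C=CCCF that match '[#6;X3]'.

2

Check the 5 heavy atoms by environment: 2× C (X4) → no; 2× C (X3) → match; 1× F (X1) → no.
That gives 2 matching atoms.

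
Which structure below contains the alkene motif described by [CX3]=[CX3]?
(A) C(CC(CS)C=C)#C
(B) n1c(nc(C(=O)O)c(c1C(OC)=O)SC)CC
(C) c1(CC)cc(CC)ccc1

[CX3]=[CX3] describes a non-aromatic C=C double bond between two sp2 carbons (an alkene).
(A) contains a vinyl group (-CH=CH2), which satisfies every atom and bond constraint.
(B) has an ethyl group (-CH2CH3) but its C-C bond is a single bond between CX4 carbons, not CX3=CX3.
(C) has an ethyl group (-CH2CH3) but its C-C bond is a single bond between CX4 carbons, not CX3=CX3.
So the answer is (A).

A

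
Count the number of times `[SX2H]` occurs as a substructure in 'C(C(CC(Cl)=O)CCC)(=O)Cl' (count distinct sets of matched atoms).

0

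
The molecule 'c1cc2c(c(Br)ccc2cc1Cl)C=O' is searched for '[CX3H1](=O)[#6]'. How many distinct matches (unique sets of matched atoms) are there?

[CX3H1](=O)[#6] is the SMARTS for an aldehyde: an sp2 carbon with one H, double-bonded to O and single-bonded to carbon.
Exactly one fragment in the molecule meets all constraints, giving 1 match.

1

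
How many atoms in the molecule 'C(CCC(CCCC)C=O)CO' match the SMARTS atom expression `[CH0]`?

0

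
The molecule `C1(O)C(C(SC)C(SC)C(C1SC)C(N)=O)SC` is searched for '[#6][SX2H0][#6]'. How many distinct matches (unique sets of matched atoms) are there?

[#6][SX2H0][#6] is the SMARTS for a thioether: an aliphatic sulfur bridging two carbons with no H on the sulfur.
The molecule carries 4 separate instances of a methylthio ether (-SCH3) meeting every constraint; each maps to a distinct set of atoms, giving 4 matches.

4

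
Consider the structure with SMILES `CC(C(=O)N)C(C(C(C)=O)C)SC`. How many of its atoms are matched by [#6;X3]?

2

The query [#6;X3] means: any carbon (aromatic or not) with three total connections.
Check the 13 heavy atoms by environment: 7× C (X4) → no; 2× C (X3) → match; 2× O (X1) → no; 1× S (X2) → no; 1× N (X3) → no.
That gives 2 matching atoms.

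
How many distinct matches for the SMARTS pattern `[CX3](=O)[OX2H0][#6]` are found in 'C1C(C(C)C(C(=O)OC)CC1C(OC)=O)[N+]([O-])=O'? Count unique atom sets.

2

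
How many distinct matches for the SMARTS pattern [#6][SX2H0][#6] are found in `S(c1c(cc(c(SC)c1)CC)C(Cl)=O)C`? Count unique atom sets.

2

[#6][SX2H0][#6] is the SMARTS for a thioether: an aliphatic sulfur bridging two carbons with no H on the sulfur.
The molecule carries 2 separate instances of a methylthio ether (-SCH3) meeting every constraint; each maps to a distinct set of atoms, giving 2 matches.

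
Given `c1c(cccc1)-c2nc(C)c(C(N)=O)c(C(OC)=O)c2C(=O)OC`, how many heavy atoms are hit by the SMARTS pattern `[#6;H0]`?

9

The query [#6;H0] means: any carbon with no attached hydrogen.
Check the 24 heavy atoms by environment: 1× n (aromatic, H0) → no; 6× c (aromatic, H0) → match; 3× C (H3) → no; 3× C (H0) → match; 5× O (H0) → no; 5× c (aromatic, H1) → no; 1× N (H2) → no.
Summing the matching environments: 6 + 3 = 9 matching atoms.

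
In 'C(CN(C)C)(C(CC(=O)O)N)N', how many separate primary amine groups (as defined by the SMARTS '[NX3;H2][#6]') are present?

2

[NX3;H2][#6] is the SMARTS for a primary amine: a trivalent nitrogen with two H attached to carbon.
The molecule carries 2 separate instances of a primary amino group (-NH2) meeting every constraint; each maps to a distinct set of atoms, giving 2 matches.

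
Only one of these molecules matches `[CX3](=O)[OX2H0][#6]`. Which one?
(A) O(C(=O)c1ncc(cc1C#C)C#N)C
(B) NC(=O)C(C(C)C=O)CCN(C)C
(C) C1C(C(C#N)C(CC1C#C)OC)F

A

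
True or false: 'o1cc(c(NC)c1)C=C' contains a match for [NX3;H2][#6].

False

The pattern [NX3;H2][#6] describes a trivalent nitrogen with two H attached to carbon — a primary amine.
The closest candidate here is an N-methylamino group (-NHCH3), but the nitrogen bears two carbons and only one H (H1), not H2. No other fragment satisfies the full query, so there is no match.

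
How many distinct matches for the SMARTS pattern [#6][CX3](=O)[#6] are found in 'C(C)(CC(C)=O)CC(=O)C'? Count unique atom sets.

[#6][CX3](=O)[#6] is the SMARTS for a ketone: a carbonyl carbon (no H) flanked by two carbons.
The molecule carries 2 separate instances of an acetyl/ketone group (-C(=O)CH3) meeting every constraint; each maps to a distinct set of atoms, giving 2 matches.

2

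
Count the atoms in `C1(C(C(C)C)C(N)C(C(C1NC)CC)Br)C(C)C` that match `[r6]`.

6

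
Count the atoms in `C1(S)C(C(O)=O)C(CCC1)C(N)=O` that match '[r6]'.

The query [r6] means: r6 matches atoms in a six-membered ring.
Check the 13 heavy atoms by environment: 6× C (in 6-ring) → match; 1× S (acyclic) → no; 2× C (acyclic) → no; 3× O (acyclic) → no; 1× N (acyclic) → no.
That gives 6 matching atoms.

6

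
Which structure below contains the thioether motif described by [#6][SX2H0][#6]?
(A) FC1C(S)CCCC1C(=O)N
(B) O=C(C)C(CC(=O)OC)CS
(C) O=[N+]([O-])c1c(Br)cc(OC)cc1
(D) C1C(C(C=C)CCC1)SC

[#6][SX2H0][#6] describes an aliphatic sulfur bridging two carbons with no H on the sulfur (a thioether).
(A) has a thiol (-SH) but the sulfur has H1, not H0 bridging two carbons.
(B) has a thiol (-SH) but the sulfur has H1, not H0 bridging two carbons.
(C) has a methoxy ether (-OCH3) but the bridging atom is O, not S.
(D) contains a methylthio ether (-SCH3), which satisfies every atom and bond constraint.
So the answer is (D).

D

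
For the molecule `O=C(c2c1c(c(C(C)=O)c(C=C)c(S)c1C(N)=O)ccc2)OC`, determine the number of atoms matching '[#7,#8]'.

The query [#7,#8] means: nitrogen or oxygen (comma = OR).
Check the 23 heavy atoms by environment: 10× c (aromatic) → no; 7× C → no; 4× O → match; 1× S → no; 1× N → match.
Summing the matching environments: 4 + 1 = 5 matching atoms.

5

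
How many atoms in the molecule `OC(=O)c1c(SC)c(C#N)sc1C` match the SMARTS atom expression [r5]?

5

The query [r5] means: r5 matches atoms in a five-membered ring.
Check the 13 heavy atoms by environment: 1× s (aromatic, in 5-ring) → match; 4× c (aromatic, in 5-ring) → match; 4× C (acyclic) → no; 1× S (acyclic) → no; 2× O (acyclic) → no; 1× N (acyclic) → no.
Summing the matching environments: 1 + 4 = 5 matching atoms.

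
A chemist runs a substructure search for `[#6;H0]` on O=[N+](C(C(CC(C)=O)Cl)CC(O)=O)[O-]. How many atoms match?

2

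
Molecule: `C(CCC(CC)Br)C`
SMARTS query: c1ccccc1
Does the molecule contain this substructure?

No

The pattern c1ccccc1 describes six aromatic carbons in a ring — a benzene ring.
The closest candidate here is a methyl group (-CH3), but no six-membered all-carbon aromatic ring is present. No other fragment satisfies the full query, so there is no match.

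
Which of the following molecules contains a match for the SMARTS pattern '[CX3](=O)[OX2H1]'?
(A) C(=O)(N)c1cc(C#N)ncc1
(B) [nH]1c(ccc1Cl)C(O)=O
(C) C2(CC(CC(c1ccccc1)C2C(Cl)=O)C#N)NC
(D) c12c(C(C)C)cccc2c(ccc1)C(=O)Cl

[CX3](=O)[OX2H1] describes an sp2 carbon double-bonded to O and single-bonded to an -OH oxygen (a carboxylic acid).
(A) has a primary amide (-C(=O)NH2) but the carbonyl is bonded to N, not to an -OH oxygen.
(B) contains a carboxylic acid group (-C(=O)OH), which satisfies every atom and bond constraint.
(C) has an acyl chloride (-C(=O)Cl) but the carbonyl is bonded to Cl, not to an -OH oxygen.
(D) has an acyl chloride (-C(=O)Cl) but the carbonyl is bonded to Cl, not to an -OH oxygen.
So the answer is (B).

B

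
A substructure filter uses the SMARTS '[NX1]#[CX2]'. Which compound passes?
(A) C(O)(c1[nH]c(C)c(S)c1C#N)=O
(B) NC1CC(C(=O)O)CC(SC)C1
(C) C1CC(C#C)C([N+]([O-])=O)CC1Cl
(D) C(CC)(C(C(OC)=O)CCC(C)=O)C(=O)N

A

[NX1]#[CX2] describes a nitrogen triple-bonded to a two-connected carbon (a nitrile).
(A) contains a nitrile (-C#N), which satisfies every atom and bond constraint.
(B) has a primary amino group (-NH2) but the nitrogen is NX3 (three connections), not NX1 triple-bonded.
(C) has a nitro group (-[N+](=O)[O-]) but there is no C#N triple bond.
(D) has a primary amide (-C(=O)NH2) but the nitrogen is NX3, not NX1.
So the answer is (A).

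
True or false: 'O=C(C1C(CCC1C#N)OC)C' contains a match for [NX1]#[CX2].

True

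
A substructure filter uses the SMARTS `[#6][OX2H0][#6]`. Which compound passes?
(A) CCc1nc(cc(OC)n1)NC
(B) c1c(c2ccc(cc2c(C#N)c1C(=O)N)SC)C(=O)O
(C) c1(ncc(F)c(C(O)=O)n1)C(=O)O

A

[#6][OX2H0][#6] describes an aliphatic oxygen bridging two carbons with no H on the oxygen (an ether).
(A) contains a methoxy ether (-OCH3), which satisfies every atom and bond constraint.
(B) has a carboxylic acid group (-C(=O)OH) but the -OH oxygen has H1; the =O is OX1, not OX2.
(C) has a carboxylic acid group (-C(=O)OH) but the -OH oxygen has H1; the =O is OX1, not OX2.
So the answer is (A).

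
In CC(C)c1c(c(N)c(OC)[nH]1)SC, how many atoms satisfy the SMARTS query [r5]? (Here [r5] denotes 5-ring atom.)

5

The query [r5] means: r5 matches atoms in a five-membered ring.
Check the 13 heavy atoms by environment: 1× n (aromatic, in 5-ring) → match; 4× c (aromatic, in 5-ring) → match; 5× C (acyclic) → no; 1× N (acyclic) → no; 1× O (acyclic) → no; 1× S (acyclic) → no.
Summing the matching environments: 1 + 4 = 5 matching atoms.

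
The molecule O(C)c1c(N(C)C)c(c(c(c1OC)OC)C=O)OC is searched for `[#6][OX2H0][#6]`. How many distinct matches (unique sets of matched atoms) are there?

4

[#6][OX2H0][#6] is the SMARTS for an ether: an aliphatic oxygen bridging two carbons with no H on the oxygen.
The molecule carries 4 separate instances of a methoxy ether (-OCH3) meeting every constraint; each maps to a distinct set of atoms, giving 4 matches.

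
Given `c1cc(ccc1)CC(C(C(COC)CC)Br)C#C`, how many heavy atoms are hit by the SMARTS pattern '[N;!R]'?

0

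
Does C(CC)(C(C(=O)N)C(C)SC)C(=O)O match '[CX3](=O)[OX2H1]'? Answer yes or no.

The pattern [CX3](=O)[OX2H1] describes an sp2 carbon double-bonded to O and single-bonded to an -OH oxygen — a carboxylic acid.
The molecule carries a carboxylic acid group (-C(=O)OH), whose atoms satisfy every constraint of the query, so the pattern matches.

Yes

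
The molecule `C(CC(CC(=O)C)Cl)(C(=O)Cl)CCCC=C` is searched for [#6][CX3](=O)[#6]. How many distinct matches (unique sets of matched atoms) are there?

1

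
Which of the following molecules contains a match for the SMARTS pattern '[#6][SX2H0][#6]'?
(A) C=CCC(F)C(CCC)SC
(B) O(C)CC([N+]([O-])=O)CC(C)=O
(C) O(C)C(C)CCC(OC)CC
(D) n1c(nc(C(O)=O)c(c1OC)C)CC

[#6][SX2H0][#6] describes an aliphatic sulfur bridging two carbons with no H on the sulfur (a thioether).
(A) contains a methylthio ether (-SCH3), which satisfies every atom and bond constraint.
(B) has a methoxy ether (-OCH3) but the bridging atom is O, not S.
(C) has a methoxy ether (-OCH3) but the bridging atom is O, not S.
(D) has a methoxy ether (-OCH3) but the bridging atom is O, not S.
So the answer is (A).

A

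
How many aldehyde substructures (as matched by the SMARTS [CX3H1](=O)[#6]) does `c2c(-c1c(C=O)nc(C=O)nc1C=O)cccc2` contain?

[CX3H1](=O)[#6] is the SMARTS for an aldehyde: an sp2 carbon with one H, double-bonded to O and single-bonded to carbon.
The molecule carries 3 separate instances of an aldehyde (-CHO) meeting every constraint; each maps to a distinct set of atoms, giving 3 matches.

3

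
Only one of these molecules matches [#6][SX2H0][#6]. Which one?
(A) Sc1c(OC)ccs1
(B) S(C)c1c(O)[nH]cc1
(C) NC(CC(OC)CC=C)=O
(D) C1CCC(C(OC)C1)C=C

[#6][SX2H0][#6] describes an aliphatic sulfur bridging two carbons with no H on the sulfur (a thioether).
(A) has a methoxy ether (-OCH3) but the bridging atom is O, not S.
(B) contains a methylthio ether (-SCH3), which satisfies every atom and bond constraint.
(C) has a methoxy ether (-OCH3) but the bridging atom is O, not S.
(D) has a methoxy ether (-OCH3) but the bridging atom is O, not S.
So the answer is (B).

B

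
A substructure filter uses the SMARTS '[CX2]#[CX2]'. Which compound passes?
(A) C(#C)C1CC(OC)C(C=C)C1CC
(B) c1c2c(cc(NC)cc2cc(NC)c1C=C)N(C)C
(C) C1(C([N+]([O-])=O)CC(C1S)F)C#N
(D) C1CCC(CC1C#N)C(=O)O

[CX2]#[CX2] describes a carbon-carbon triple bond (an alkyne).
(A) contains an ethynyl group (-C#CH), which satisfies every atom and bond constraint.
(B) has a vinyl group (-CH=CH2) but the C=C is a double bond; both carbons are CX3, not CX2.
(C) has a nitrile (-C#N) but the triple bond is C#N, not C#C.
(D) has a nitrile (-C#N) but the triple bond is C#N, not C#C.
So the answer is (A).

A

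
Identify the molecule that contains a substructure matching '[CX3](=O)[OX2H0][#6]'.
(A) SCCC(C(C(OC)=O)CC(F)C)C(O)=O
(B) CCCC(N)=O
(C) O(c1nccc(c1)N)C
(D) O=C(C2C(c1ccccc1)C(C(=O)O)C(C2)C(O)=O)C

A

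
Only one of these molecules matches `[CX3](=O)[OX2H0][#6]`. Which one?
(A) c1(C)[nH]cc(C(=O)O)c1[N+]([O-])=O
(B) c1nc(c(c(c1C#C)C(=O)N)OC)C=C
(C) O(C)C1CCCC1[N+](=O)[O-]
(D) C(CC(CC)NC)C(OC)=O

D

[CX3](=O)[OX2H0][#6] describes a carbonyl carbon bonded to an oxygen that is itself bonded to carbon (no H on that O) (an ester).
(A) has a carboxylic acid group (-C(=O)OH) but the singly-bonded O carries H (OX2H1, not H0).
(B) has a methoxy ether (-OCH3) but the ether oxygen is not adjacent to a C=O carbon.
(C) has a methoxy ether (-OCH3) but the ether oxygen is not adjacent to a C=O carbon.
(D) contains a methyl-ester group (-C(=O)OCH3), which satisfies every atom and bond constraint.
So the answer is (D).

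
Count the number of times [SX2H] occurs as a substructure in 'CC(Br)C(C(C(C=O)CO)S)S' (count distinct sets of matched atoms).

[SX2H] is the SMARTS for a thiol: an aliphatic sulfur with two connections, one being H.
The molecule carries 2 separate instances of a thiol (-SH) meeting every constraint; each maps to a distinct set of atoms, giving 2 matches.

2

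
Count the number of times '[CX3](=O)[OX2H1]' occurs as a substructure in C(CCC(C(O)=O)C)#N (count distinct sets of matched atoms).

1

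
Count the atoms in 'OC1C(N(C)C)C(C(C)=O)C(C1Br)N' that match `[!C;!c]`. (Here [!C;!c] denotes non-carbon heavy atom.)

5

The query [!C;!c] means: neither aliphatic nor aromatic carbon — same as [!#6].
Check the 14 heavy atoms by environment: 9× C → no; 2× O → match; 2× N → match; 1× Br → match.
Summing the matching environments: 2 + 2 + 1 = 5 matching atoms.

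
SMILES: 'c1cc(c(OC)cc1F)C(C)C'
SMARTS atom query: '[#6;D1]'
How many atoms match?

The query [#6;D1] means: carbon bonded to exactly one heavy atom.
Check the 12 heavy atoms by environment: 3× c (aromatic, D3) → no; 3× c (aromatic, D2) → no; 1× O (D2) → no; 3× C (D1) → match; 1× F (D1) → no; 1× C (D3) → no.
That gives 3 matching atoms.

3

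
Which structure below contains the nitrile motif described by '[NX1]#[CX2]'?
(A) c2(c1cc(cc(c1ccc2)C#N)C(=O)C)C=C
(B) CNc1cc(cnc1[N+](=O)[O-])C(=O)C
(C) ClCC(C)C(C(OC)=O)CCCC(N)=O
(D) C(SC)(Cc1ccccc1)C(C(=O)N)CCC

A

[NX1]#[CX2] describes a nitrogen triple-bonded to a two-connected carbon (a nitrile).
(A) contains a nitrile (-C#N), which satisfies every atom and bond constraint.
(B) has a nitro group (-[N+](=O)[O-]) but there is no C#N triple bond.
(C) has a primary amide (-C(=O)NH2) but the nitrogen is NX3, not NX1.
(D) has a primary amide (-C(=O)NH2) but the nitrogen is NX3, not NX1.
So the answer is (A).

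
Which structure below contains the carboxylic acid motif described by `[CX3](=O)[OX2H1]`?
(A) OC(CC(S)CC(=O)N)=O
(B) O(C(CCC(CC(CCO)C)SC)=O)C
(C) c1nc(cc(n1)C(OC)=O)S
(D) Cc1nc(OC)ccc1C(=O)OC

[CX3](=O)[OX2H1] describes an sp2 carbon double-bonded to O and single-bonded to an -OH oxygen (a carboxylic acid).
(A) contains a carboxylic acid group (-C(=O)OH), which satisfies every atom and bond constraint.
(B) has a methyl-ester group (-C(=O)OCH3) but the singly-bonded O has no H (OX2H0, not OX2H1).
(C) has a methyl-ester group (-C(=O)OCH3) but the singly-bonded O has no H (OX2H0, not OX2H1).
(D) has a methyl-ester group (-C(=O)OCH3) but the singly-bonded O has no H (OX2H0, not OX2H1).
So the answer is (A).

A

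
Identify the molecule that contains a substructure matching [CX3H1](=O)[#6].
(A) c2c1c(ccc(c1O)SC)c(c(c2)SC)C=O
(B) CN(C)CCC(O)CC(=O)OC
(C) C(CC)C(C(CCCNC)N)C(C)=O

A

[CX3H1](=O)[#6] describes an sp2 carbon with one H, double-bonded to O and single-bonded to carbon (an aldehyde).
(A) contains an aldehyde (-CHO), which satisfies every atom and bond constraint.
(B) has a methyl-ester group (-C(=O)OCH3) but the carbonyl carbon has H0, not H1.
(C) has an acetyl/ketone group (-C(=O)CH3) but the carbonyl carbon has H0 (two carbon neighbours), not H1.
So the answer is (A).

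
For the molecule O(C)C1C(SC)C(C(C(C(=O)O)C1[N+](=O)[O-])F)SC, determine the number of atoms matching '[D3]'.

8

The query [D3] means: atom with exactly three heavy-atom neighbours.
Check the 19 heavy atoms by environment: 7× C (D3) → match; 1× N (charge +1, D3) → match; 1× O (charge -1, D1) → no; 3× O (D1) → no; 2× S (D2) → no; 3× C (D1) → no; 1× F (D1) → no; 1× O (D2) → no.
Summing the matching environments: 7 + 1 = 8 matching atoms.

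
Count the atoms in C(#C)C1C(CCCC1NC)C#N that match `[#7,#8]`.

2

The query [#7,#8] means: nitrogen or oxygen (comma = OR).
Check the 12 heavy atoms by environment: 10× C → no; 2× N → match.
That gives 2 matching atoms.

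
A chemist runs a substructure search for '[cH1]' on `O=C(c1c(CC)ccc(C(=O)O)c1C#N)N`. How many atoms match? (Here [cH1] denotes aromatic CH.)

2

Check the 16 heavy atoms by environment: 2× c (aromatic, H1) → match; 4× c (aromatic, H0) → no; 3× C (H0) → no; 2× O (H0) → no; 1× O (H1) → no; 1× C (H2) → no; 1× C (H3) → no; 1× N (H0) → no; 1× N (H2) → no.
That gives 2 matching atoms.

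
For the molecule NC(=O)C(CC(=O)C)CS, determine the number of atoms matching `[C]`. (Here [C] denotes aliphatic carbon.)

6

Check the 10 heavy atoms by environment: 6× C → match; 2× O → no; 1× N → no; 1× S → no.
That gives 6 matching atoms.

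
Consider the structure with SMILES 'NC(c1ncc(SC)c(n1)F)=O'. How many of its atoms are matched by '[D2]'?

The query [D2] means: atom with exactly two heavy-atom neighbours.
Check the 12 heavy atoms by environment: 2× n (aromatic, D2) → match; 3× c (aromatic, D3) → no; 1× c (aromatic, D2) → match; 1× S (D2) → match; 1× C (D1) → no; 1× C (D3) → no; 1× O (D1) → no; 1× N (D1) → no; 1× F (D1) → no.
Summing the matching environments: 2 + 1 + 1 = 4 matching atoms.

4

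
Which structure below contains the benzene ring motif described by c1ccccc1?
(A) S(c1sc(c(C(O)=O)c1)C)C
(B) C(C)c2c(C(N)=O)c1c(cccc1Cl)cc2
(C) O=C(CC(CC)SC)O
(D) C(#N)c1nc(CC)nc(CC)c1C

B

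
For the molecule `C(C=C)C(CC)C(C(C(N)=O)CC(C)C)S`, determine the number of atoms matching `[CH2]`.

4

The query [CH2] means: aliphatic carbon with exactly two hydrogens.
Check the 16 heavy atoms by environment: 4× C (H2) → match; 5× C (H1) → no; 1× C (H0) → no; 1× O (H0) → no; 1× N (H2) → no; 1× S (H1) → no; 3× C (H3) → no.
That gives 4 matching atoms.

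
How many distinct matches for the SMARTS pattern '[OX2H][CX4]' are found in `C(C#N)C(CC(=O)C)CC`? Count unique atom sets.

[OX2H][CX4] is the SMARTS for an aliphatic alcohol: a hydroxyl oxygen bound to an sp3 (X4) carbon.
No fragment in the molecule satisfies every constraint, giving 0 matches.

0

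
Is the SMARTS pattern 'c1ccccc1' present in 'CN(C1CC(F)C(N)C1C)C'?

No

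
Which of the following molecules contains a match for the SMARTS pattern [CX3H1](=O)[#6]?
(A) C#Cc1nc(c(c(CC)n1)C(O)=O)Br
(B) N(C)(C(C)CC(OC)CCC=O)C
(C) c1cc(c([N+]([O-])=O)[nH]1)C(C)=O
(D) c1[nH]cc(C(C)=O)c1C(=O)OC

[CX3H1](=O)[#6] describes an sp2 carbon with one H, double-bonded to O and single-bonded to carbon (an aldehyde).
(A) has a carboxylic acid group (-C(=O)OH) but the carbonyl carbon has H0 and is bonded to O, not H1.
(B) contains an aldehyde (-CHO), which satisfies every atom and bond constraint.
(C) has an acetyl/ketone group (-C(=O)CH3) but the carbonyl carbon has H0 (two carbon neighbours), not H1.
(D) has a methyl-ester group (-C(=O)OCH3) but the carbonyl carbon has H0, not H1.
So the answer is (B).

B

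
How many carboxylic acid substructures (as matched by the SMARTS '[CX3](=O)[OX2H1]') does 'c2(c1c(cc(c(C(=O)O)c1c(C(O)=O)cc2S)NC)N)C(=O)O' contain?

[CX3](=O)[OX2H1] is the SMARTS for a carboxylic acid: an sp2 carbon double-bonded to O and single-bonded to an -OH oxygen.
The molecule carries 3 separate instances of a carboxylic acid group (-C(=O)OH) meeting every constraint; each maps to a distinct set of atoms, giving 3 matches.

3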